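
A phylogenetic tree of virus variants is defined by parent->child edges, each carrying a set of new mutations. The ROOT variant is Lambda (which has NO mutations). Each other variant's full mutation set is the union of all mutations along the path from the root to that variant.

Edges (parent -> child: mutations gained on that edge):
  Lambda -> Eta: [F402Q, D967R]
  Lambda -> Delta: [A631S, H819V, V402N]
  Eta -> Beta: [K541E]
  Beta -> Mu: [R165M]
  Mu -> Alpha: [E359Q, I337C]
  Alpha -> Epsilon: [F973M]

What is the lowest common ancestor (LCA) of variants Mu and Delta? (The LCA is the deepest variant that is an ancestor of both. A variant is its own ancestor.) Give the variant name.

Answer: Lambda

Derivation:
Path from root to Mu: Lambda -> Eta -> Beta -> Mu
  ancestors of Mu: {Lambda, Eta, Beta, Mu}
Path from root to Delta: Lambda -> Delta
  ancestors of Delta: {Lambda, Delta}
Common ancestors: {Lambda}
Walk up from Delta: Delta (not in ancestors of Mu), Lambda (in ancestors of Mu)
Deepest common ancestor (LCA) = Lambda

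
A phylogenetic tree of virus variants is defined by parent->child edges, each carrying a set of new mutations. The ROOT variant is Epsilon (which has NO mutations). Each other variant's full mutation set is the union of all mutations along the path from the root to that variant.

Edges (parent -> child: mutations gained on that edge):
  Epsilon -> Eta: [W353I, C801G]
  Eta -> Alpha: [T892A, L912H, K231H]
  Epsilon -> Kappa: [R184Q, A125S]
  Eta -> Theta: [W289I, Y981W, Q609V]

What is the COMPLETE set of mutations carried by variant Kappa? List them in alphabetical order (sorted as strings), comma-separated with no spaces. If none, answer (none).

At Epsilon: gained [] -> total []
At Kappa: gained ['R184Q', 'A125S'] -> total ['A125S', 'R184Q']

Answer: A125S,R184Q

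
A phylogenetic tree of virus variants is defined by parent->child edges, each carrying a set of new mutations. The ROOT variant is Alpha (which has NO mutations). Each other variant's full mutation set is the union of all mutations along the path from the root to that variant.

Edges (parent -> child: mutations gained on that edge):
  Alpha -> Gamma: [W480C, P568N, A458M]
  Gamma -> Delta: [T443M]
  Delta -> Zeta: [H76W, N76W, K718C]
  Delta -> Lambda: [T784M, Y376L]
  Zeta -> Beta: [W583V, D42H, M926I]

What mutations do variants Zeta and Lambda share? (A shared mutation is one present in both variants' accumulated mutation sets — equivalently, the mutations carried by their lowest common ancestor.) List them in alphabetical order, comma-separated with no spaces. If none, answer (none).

Answer: A458M,P568N,T443M,W480C

Derivation:
Accumulating mutations along path to Zeta:
  At Alpha: gained [] -> total []
  At Gamma: gained ['W480C', 'P568N', 'A458M'] -> total ['A458M', 'P568N', 'W480C']
  At Delta: gained ['T443M'] -> total ['A458M', 'P568N', 'T443M', 'W480C']
  At Zeta: gained ['H76W', 'N76W', 'K718C'] -> total ['A458M', 'H76W', 'K718C', 'N76W', 'P568N', 'T443M', 'W480C']
Mutations(Zeta) = ['A458M', 'H76W', 'K718C', 'N76W', 'P568N', 'T443M', 'W480C']
Accumulating mutations along path to Lambda:
  At Alpha: gained [] -> total []
  At Gamma: gained ['W480C', 'P568N', 'A458M'] -> total ['A458M', 'P568N', 'W480C']
  At Delta: gained ['T443M'] -> total ['A458M', 'P568N', 'T443M', 'W480C']
  At Lambda: gained ['T784M', 'Y376L'] -> total ['A458M', 'P568N', 'T443M', 'T784M', 'W480C', 'Y376L']
Mutations(Lambda) = ['A458M', 'P568N', 'T443M', 'T784M', 'W480C', 'Y376L']
Intersection: ['A458M', 'H76W', 'K718C', 'N76W', 'P568N', 'T443M', 'W480C'] ∩ ['A458M', 'P568N', 'T443M', 'T784M', 'W480C', 'Y376L'] = ['A458M', 'P568N', 'T443M', 'W480C']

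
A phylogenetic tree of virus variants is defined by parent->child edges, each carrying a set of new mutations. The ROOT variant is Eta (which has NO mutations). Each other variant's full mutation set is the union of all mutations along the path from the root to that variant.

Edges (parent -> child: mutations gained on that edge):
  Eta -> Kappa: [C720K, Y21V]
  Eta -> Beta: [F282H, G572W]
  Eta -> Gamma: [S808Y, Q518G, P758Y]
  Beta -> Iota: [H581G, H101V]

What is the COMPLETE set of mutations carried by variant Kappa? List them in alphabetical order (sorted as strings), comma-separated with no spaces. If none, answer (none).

At Eta: gained [] -> total []
At Kappa: gained ['C720K', 'Y21V'] -> total ['C720K', 'Y21V']

Answer: C720K,Y21V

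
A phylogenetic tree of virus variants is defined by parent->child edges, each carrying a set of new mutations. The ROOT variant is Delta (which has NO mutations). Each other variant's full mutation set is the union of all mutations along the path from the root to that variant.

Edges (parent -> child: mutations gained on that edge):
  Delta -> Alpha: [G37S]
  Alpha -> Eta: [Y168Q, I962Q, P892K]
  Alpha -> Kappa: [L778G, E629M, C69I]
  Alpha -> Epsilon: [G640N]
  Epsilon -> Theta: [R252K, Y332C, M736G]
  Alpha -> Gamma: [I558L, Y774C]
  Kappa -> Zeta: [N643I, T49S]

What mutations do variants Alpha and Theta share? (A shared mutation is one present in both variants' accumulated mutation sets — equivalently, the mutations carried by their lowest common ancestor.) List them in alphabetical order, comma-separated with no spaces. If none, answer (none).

Accumulating mutations along path to Alpha:
  At Delta: gained [] -> total []
  At Alpha: gained ['G37S'] -> total ['G37S']
Mutations(Alpha) = ['G37S']
Accumulating mutations along path to Theta:
  At Delta: gained [] -> total []
  At Alpha: gained ['G37S'] -> total ['G37S']
  At Epsilon: gained ['G640N'] -> total ['G37S', 'G640N']
  At Theta: gained ['R252K', 'Y332C', 'M736G'] -> total ['G37S', 'G640N', 'M736G', 'R252K', 'Y332C']
Mutations(Theta) = ['G37S', 'G640N', 'M736G', 'R252K', 'Y332C']
Intersection: ['G37S'] ∩ ['G37S', 'G640N', 'M736G', 'R252K', 'Y332C'] = ['G37S']

Answer: G37S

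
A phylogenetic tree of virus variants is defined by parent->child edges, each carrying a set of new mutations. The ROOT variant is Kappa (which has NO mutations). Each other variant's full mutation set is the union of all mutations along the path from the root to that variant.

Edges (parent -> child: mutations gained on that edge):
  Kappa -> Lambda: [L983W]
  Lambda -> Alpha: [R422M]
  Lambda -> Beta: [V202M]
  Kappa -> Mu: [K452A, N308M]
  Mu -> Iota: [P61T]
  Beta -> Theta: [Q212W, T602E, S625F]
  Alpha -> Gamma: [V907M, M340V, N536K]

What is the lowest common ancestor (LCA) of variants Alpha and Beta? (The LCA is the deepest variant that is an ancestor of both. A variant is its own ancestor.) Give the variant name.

Path from root to Alpha: Kappa -> Lambda -> Alpha
  ancestors of Alpha: {Kappa, Lambda, Alpha}
Path from root to Beta: Kappa -> Lambda -> Beta
  ancestors of Beta: {Kappa, Lambda, Beta}
Common ancestors: {Kappa, Lambda}
Walk up from Beta: Beta (not in ancestors of Alpha), Lambda (in ancestors of Alpha), Kappa (in ancestors of Alpha)
Deepest common ancestor (LCA) = Lambda

Answer: Lambda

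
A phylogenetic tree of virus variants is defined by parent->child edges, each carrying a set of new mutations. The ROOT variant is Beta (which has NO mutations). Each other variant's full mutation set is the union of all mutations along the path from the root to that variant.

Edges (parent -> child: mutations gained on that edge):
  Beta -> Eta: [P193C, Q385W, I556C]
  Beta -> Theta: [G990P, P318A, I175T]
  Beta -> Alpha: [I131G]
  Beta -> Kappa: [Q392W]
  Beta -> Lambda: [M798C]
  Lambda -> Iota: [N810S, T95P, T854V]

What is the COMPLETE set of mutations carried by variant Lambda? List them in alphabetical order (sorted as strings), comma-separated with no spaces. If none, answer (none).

At Beta: gained [] -> total []
At Lambda: gained ['M798C'] -> total ['M798C']

Answer: M798C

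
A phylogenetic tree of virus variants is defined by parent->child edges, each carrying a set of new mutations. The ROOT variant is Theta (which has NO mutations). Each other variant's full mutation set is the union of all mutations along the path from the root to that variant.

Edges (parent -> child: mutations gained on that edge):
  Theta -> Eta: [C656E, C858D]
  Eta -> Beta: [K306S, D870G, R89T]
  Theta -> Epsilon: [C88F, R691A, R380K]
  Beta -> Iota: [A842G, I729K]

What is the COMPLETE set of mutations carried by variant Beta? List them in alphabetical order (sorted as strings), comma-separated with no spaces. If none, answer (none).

At Theta: gained [] -> total []
At Eta: gained ['C656E', 'C858D'] -> total ['C656E', 'C858D']
At Beta: gained ['K306S', 'D870G', 'R89T'] -> total ['C656E', 'C858D', 'D870G', 'K306S', 'R89T']

Answer: C656E,C858D,D870G,K306S,R89T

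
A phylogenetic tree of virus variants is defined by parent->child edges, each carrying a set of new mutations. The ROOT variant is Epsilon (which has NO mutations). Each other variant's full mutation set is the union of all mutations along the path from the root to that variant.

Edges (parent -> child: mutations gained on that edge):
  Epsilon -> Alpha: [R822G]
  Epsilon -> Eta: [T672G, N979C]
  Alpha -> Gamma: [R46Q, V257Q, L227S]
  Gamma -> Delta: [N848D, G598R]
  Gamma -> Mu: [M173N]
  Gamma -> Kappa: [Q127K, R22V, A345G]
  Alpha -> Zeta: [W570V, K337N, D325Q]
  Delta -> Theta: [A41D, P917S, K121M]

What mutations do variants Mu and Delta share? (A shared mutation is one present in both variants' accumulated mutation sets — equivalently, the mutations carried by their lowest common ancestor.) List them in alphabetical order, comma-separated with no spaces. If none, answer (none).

Accumulating mutations along path to Mu:
  At Epsilon: gained [] -> total []
  At Alpha: gained ['R822G'] -> total ['R822G']
  At Gamma: gained ['R46Q', 'V257Q', 'L227S'] -> total ['L227S', 'R46Q', 'R822G', 'V257Q']
  At Mu: gained ['M173N'] -> total ['L227S', 'M173N', 'R46Q', 'R822G', 'V257Q']
Mutations(Mu) = ['L227S', 'M173N', 'R46Q', 'R822G', 'V257Q']
Accumulating mutations along path to Delta:
  At Epsilon: gained [] -> total []
  At Alpha: gained ['R822G'] -> total ['R822G']
  At Gamma: gained ['R46Q', 'V257Q', 'L227S'] -> total ['L227S', 'R46Q', 'R822G', 'V257Q']
  At Delta: gained ['N848D', 'G598R'] -> total ['G598R', 'L227S', 'N848D', 'R46Q', 'R822G', 'V257Q']
Mutations(Delta) = ['G598R', 'L227S', 'N848D', 'R46Q', 'R822G', 'V257Q']
Intersection: ['L227S', 'M173N', 'R46Q', 'R822G', 'V257Q'] ∩ ['G598R', 'L227S', 'N848D', 'R46Q', 'R822G', 'V257Q'] = ['L227S', 'R46Q', 'R822G', 'V257Q']

Answer: L227S,R46Q,R822G,V257Q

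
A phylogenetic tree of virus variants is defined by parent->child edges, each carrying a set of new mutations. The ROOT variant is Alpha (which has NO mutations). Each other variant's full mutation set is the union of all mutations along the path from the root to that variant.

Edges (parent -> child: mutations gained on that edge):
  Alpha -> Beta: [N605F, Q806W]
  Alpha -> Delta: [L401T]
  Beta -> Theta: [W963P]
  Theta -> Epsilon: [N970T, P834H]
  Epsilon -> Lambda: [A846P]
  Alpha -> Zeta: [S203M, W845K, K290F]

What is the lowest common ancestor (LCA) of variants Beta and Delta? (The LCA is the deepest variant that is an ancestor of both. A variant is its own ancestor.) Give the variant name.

Answer: Alpha

Derivation:
Path from root to Beta: Alpha -> Beta
  ancestors of Beta: {Alpha, Beta}
Path from root to Delta: Alpha -> Delta
  ancestors of Delta: {Alpha, Delta}
Common ancestors: {Alpha}
Walk up from Delta: Delta (not in ancestors of Beta), Alpha (in ancestors of Beta)
Deepest common ancestor (LCA) = Alpha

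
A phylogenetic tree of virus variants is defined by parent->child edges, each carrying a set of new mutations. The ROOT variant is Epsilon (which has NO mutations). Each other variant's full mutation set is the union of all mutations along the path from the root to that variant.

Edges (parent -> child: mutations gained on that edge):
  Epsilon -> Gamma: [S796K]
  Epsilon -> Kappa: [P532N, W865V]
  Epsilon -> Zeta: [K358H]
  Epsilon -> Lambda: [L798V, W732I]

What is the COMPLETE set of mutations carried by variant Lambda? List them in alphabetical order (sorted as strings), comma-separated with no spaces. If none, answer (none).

At Epsilon: gained [] -> total []
At Lambda: gained ['L798V', 'W732I'] -> total ['L798V', 'W732I']

Answer: L798V,W732I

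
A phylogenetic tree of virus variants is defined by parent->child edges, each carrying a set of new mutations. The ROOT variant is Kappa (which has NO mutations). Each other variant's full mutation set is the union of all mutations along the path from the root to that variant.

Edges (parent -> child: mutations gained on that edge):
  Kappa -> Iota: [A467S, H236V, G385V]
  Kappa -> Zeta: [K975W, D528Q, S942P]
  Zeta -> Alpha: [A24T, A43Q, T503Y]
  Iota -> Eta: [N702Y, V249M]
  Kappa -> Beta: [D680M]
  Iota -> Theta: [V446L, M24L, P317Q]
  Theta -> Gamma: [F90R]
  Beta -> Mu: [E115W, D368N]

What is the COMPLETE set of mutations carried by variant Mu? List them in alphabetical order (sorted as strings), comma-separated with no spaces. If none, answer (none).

At Kappa: gained [] -> total []
At Beta: gained ['D680M'] -> total ['D680M']
At Mu: gained ['E115W', 'D368N'] -> total ['D368N', 'D680M', 'E115W']

Answer: D368N,D680M,E115W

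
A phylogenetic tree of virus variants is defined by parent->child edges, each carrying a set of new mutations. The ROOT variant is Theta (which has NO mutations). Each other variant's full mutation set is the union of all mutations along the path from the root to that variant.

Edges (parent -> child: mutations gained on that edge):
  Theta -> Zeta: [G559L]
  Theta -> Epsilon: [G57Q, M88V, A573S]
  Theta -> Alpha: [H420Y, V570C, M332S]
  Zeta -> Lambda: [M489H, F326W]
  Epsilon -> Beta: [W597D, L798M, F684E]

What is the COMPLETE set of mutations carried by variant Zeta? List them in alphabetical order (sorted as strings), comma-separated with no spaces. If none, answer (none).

At Theta: gained [] -> total []
At Zeta: gained ['G559L'] -> total ['G559L']

Answer: G559L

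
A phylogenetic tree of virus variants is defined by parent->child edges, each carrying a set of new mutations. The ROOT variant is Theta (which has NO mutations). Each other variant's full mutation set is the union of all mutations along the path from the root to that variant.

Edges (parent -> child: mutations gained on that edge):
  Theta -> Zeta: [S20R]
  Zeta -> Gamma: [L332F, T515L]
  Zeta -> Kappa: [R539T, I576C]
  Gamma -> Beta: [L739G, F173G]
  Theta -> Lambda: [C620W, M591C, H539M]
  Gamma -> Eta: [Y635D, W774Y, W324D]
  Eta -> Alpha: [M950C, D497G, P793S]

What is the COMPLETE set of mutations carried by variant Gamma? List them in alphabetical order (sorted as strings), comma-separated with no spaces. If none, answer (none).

At Theta: gained [] -> total []
At Zeta: gained ['S20R'] -> total ['S20R']
At Gamma: gained ['L332F', 'T515L'] -> total ['L332F', 'S20R', 'T515L']

Answer: L332F,S20R,T515L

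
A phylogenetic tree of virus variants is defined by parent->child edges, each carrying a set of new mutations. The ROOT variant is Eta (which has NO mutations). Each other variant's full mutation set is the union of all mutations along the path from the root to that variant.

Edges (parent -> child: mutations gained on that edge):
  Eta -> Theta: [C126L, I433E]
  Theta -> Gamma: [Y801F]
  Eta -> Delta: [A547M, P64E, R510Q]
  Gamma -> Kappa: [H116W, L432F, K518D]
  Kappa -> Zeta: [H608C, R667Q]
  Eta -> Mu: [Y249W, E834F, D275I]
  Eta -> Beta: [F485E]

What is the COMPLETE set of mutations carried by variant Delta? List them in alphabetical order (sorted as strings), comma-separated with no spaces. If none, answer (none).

At Eta: gained [] -> total []
At Delta: gained ['A547M', 'P64E', 'R510Q'] -> total ['A547M', 'P64E', 'R510Q']

Answer: A547M,P64E,R510Q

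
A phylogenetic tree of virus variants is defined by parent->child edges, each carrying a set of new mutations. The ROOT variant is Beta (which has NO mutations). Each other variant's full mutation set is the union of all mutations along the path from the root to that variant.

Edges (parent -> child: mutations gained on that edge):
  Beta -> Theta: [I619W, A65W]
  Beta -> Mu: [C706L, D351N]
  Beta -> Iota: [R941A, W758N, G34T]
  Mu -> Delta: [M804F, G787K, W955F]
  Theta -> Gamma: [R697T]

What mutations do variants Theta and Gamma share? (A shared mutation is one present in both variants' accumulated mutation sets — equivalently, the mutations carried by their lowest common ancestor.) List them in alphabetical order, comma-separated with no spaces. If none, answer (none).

Accumulating mutations along path to Theta:
  At Beta: gained [] -> total []
  At Theta: gained ['I619W', 'A65W'] -> total ['A65W', 'I619W']
Mutations(Theta) = ['A65W', 'I619W']
Accumulating mutations along path to Gamma:
  At Beta: gained [] -> total []
  At Theta: gained ['I619W', 'A65W'] -> total ['A65W', 'I619W']
  At Gamma: gained ['R697T'] -> total ['A65W', 'I619W', 'R697T']
Mutations(Gamma) = ['A65W', 'I619W', 'R697T']
Intersection: ['A65W', 'I619W'] ∩ ['A65W', 'I619W', 'R697T'] = ['A65W', 'I619W']

Answer: A65W,I619W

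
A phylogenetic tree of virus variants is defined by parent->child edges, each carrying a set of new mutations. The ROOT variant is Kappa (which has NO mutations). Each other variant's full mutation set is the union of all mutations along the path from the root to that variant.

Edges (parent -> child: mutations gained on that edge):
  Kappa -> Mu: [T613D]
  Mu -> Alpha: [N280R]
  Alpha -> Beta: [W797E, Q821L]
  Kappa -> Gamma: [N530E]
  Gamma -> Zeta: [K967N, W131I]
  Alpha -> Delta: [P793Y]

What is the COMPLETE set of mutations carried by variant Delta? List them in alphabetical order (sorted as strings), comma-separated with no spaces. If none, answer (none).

Answer: N280R,P793Y,T613D

Derivation:
At Kappa: gained [] -> total []
At Mu: gained ['T613D'] -> total ['T613D']
At Alpha: gained ['N280R'] -> total ['N280R', 'T613D']
At Delta: gained ['P793Y'] -> total ['N280R', 'P793Y', 'T613D']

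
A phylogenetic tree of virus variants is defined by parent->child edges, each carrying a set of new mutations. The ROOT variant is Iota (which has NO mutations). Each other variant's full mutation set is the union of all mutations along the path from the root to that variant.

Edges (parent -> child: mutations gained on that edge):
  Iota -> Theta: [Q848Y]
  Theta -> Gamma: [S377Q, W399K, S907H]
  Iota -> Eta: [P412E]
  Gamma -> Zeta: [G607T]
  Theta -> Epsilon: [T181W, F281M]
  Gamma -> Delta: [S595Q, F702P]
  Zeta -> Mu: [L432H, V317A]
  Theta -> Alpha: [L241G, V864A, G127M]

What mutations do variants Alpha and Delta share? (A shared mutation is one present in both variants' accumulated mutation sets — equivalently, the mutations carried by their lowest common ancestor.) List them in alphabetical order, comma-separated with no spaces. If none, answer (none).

Accumulating mutations along path to Alpha:
  At Iota: gained [] -> total []
  At Theta: gained ['Q848Y'] -> total ['Q848Y']
  At Alpha: gained ['L241G', 'V864A', 'G127M'] -> total ['G127M', 'L241G', 'Q848Y', 'V864A']
Mutations(Alpha) = ['G127M', 'L241G', 'Q848Y', 'V864A']
Accumulating mutations along path to Delta:
  At Iota: gained [] -> total []
  At Theta: gained ['Q848Y'] -> total ['Q848Y']
  At Gamma: gained ['S377Q', 'W399K', 'S907H'] -> total ['Q848Y', 'S377Q', 'S907H', 'W399K']
  At Delta: gained ['S595Q', 'F702P'] -> total ['F702P', 'Q848Y', 'S377Q', 'S595Q', 'S907H', 'W399K']
Mutations(Delta) = ['F702P', 'Q848Y', 'S377Q', 'S595Q', 'S907H', 'W399K']
Intersection: ['G127M', 'L241G', 'Q848Y', 'V864A'] ∩ ['F702P', 'Q848Y', 'S377Q', 'S595Q', 'S907H', 'W399K'] = ['Q848Y']

Answer: Q848Y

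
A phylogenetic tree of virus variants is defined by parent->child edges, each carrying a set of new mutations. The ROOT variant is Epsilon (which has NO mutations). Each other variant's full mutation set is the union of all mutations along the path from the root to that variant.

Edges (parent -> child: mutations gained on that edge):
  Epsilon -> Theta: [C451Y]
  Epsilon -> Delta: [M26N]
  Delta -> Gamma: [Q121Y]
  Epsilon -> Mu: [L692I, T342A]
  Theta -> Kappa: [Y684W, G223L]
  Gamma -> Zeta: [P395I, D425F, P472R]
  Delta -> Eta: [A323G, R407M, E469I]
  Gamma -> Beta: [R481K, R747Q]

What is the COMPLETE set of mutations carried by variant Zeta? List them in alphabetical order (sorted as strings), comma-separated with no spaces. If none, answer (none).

At Epsilon: gained [] -> total []
At Delta: gained ['M26N'] -> total ['M26N']
At Gamma: gained ['Q121Y'] -> total ['M26N', 'Q121Y']
At Zeta: gained ['P395I', 'D425F', 'P472R'] -> total ['D425F', 'M26N', 'P395I', 'P472R', 'Q121Y']

Answer: D425F,M26N,P395I,P472R,Q121Y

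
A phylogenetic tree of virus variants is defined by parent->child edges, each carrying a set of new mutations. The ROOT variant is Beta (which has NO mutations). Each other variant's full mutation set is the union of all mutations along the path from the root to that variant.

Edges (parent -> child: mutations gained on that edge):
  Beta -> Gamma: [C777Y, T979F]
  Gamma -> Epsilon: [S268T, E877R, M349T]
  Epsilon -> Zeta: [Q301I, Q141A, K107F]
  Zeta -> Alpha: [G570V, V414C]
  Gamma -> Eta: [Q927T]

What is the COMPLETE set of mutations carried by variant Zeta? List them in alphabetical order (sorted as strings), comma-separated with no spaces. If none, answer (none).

Answer: C777Y,E877R,K107F,M349T,Q141A,Q301I,S268T,T979F

Derivation:
At Beta: gained [] -> total []
At Gamma: gained ['C777Y', 'T979F'] -> total ['C777Y', 'T979F']
At Epsilon: gained ['S268T', 'E877R', 'M349T'] -> total ['C777Y', 'E877R', 'M349T', 'S268T', 'T979F']
At Zeta: gained ['Q301I', 'Q141A', 'K107F'] -> total ['C777Y', 'E877R', 'K107F', 'M349T', 'Q141A', 'Q301I', 'S268T', 'T979F']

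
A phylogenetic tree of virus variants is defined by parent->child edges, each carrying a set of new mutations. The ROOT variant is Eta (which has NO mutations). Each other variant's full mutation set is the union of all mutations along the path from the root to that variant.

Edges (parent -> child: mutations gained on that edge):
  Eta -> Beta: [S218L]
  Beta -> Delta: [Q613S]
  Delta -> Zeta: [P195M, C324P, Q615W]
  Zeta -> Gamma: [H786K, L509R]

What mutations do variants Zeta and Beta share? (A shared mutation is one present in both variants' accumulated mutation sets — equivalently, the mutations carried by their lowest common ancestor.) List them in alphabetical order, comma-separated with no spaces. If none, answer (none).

Answer: S218L

Derivation:
Accumulating mutations along path to Zeta:
  At Eta: gained [] -> total []
  At Beta: gained ['S218L'] -> total ['S218L']
  At Delta: gained ['Q613S'] -> total ['Q613S', 'S218L']
  At Zeta: gained ['P195M', 'C324P', 'Q615W'] -> total ['C324P', 'P195M', 'Q613S', 'Q615W', 'S218L']
Mutations(Zeta) = ['C324P', 'P195M', 'Q613S', 'Q615W', 'S218L']
Accumulating mutations along path to Beta:
  At Eta: gained [] -> total []
  At Beta: gained ['S218L'] -> total ['S218L']
Mutations(Beta) = ['S218L']
Intersection: ['C324P', 'P195M', 'Q613S', 'Q615W', 'S218L'] ∩ ['S218L'] = ['S218L']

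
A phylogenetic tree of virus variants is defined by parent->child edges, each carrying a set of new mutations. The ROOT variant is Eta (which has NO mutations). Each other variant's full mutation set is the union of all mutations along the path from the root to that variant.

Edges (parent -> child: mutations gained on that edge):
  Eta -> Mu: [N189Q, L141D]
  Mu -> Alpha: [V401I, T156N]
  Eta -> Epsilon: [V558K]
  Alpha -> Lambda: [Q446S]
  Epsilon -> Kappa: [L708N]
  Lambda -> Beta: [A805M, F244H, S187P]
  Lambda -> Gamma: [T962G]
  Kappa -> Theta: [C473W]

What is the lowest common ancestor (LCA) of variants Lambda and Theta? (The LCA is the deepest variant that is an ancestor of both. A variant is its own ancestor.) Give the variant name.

Answer: Eta

Derivation:
Path from root to Lambda: Eta -> Mu -> Alpha -> Lambda
  ancestors of Lambda: {Eta, Mu, Alpha, Lambda}
Path from root to Theta: Eta -> Epsilon -> Kappa -> Theta
  ancestors of Theta: {Eta, Epsilon, Kappa, Theta}
Common ancestors: {Eta}
Walk up from Theta: Theta (not in ancestors of Lambda), Kappa (not in ancestors of Lambda), Epsilon (not in ancestors of Lambda), Eta (in ancestors of Lambda)
Deepest common ancestor (LCA) = Eta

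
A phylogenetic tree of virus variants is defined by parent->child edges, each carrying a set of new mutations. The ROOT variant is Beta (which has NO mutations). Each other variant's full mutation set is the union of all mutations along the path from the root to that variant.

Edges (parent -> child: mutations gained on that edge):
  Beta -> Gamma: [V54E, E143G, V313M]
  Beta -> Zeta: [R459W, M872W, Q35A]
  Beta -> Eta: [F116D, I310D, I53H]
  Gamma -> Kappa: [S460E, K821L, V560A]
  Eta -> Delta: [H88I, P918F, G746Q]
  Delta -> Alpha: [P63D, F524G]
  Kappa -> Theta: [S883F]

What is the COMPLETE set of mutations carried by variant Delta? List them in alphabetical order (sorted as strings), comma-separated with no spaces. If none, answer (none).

Answer: F116D,G746Q,H88I,I310D,I53H,P918F

Derivation:
At Beta: gained [] -> total []
At Eta: gained ['F116D', 'I310D', 'I53H'] -> total ['F116D', 'I310D', 'I53H']
At Delta: gained ['H88I', 'P918F', 'G746Q'] -> total ['F116D', 'G746Q', 'H88I', 'I310D', 'I53H', 'P918F']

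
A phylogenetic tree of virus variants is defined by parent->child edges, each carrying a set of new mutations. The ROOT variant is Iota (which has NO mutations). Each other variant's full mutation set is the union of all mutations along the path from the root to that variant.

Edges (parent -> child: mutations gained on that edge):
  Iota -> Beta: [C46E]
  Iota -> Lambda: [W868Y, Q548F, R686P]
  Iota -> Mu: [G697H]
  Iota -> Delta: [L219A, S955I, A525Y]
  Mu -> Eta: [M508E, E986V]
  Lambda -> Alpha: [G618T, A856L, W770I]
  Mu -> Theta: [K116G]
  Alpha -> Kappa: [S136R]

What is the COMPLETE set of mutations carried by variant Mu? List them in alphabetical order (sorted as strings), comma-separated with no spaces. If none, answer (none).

At Iota: gained [] -> total []
At Mu: gained ['G697H'] -> total ['G697H']

Answer: G697H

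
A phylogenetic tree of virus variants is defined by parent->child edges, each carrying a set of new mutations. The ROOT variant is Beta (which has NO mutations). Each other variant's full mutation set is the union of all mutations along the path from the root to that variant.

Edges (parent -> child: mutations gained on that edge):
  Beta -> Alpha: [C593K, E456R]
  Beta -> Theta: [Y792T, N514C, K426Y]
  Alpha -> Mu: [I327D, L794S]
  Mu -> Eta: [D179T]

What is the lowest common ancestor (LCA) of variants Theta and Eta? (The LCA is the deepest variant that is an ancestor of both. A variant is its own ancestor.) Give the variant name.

Answer: Beta

Derivation:
Path from root to Theta: Beta -> Theta
  ancestors of Theta: {Beta, Theta}
Path from root to Eta: Beta -> Alpha -> Mu -> Eta
  ancestors of Eta: {Beta, Alpha, Mu, Eta}
Common ancestors: {Beta}
Walk up from Eta: Eta (not in ancestors of Theta), Mu (not in ancestors of Theta), Alpha (not in ancestors of Theta), Beta (in ancestors of Theta)
Deepest common ancestor (LCA) = Beta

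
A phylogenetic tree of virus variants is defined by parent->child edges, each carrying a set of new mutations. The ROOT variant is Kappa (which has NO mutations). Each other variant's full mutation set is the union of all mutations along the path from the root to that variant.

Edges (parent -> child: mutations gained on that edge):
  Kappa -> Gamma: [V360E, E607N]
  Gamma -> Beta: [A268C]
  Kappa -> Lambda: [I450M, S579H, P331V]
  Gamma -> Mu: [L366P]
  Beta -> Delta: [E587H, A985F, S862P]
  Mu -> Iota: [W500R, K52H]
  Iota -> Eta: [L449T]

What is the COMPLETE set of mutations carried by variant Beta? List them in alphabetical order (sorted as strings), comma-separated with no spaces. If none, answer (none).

Answer: A268C,E607N,V360E

Derivation:
At Kappa: gained [] -> total []
At Gamma: gained ['V360E', 'E607N'] -> total ['E607N', 'V360E']
At Beta: gained ['A268C'] -> total ['A268C', 'E607N', 'V360E']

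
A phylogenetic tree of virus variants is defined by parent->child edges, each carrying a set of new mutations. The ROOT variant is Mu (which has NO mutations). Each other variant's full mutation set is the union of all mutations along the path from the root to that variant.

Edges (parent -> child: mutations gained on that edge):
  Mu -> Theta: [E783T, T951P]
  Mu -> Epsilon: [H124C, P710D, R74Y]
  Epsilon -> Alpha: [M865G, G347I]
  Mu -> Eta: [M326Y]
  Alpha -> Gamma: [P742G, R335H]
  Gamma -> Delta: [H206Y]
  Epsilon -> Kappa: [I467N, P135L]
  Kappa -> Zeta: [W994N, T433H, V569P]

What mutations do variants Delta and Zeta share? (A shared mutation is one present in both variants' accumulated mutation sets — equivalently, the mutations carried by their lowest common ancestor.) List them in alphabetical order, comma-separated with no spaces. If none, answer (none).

Accumulating mutations along path to Delta:
  At Mu: gained [] -> total []
  At Epsilon: gained ['H124C', 'P710D', 'R74Y'] -> total ['H124C', 'P710D', 'R74Y']
  At Alpha: gained ['M865G', 'G347I'] -> total ['G347I', 'H124C', 'M865G', 'P710D', 'R74Y']
  At Gamma: gained ['P742G', 'R335H'] -> total ['G347I', 'H124C', 'M865G', 'P710D', 'P742G', 'R335H', 'R74Y']
  At Delta: gained ['H206Y'] -> total ['G347I', 'H124C', 'H206Y', 'M865G', 'P710D', 'P742G', 'R335H', 'R74Y']
Mutations(Delta) = ['G347I', 'H124C', 'H206Y', 'M865G', 'P710D', 'P742G', 'R335H', 'R74Y']
Accumulating mutations along path to Zeta:
  At Mu: gained [] -> total []
  At Epsilon: gained ['H124C', 'P710D', 'R74Y'] -> total ['H124C', 'P710D', 'R74Y']
  At Kappa: gained ['I467N', 'P135L'] -> total ['H124C', 'I467N', 'P135L', 'P710D', 'R74Y']
  At Zeta: gained ['W994N', 'T433H', 'V569P'] -> total ['H124C', 'I467N', 'P135L', 'P710D', 'R74Y', 'T433H', 'V569P', 'W994N']
Mutations(Zeta) = ['H124C', 'I467N', 'P135L', 'P710D', 'R74Y', 'T433H', 'V569P', 'W994N']
Intersection: ['G347I', 'H124C', 'H206Y', 'M865G', 'P710D', 'P742G', 'R335H', 'R74Y'] ∩ ['H124C', 'I467N', 'P135L', 'P710D', 'R74Y', 'T433H', 'V569P', 'W994N'] = ['H124C', 'P710D', 'R74Y']

Answer: H124C,P710D,R74Y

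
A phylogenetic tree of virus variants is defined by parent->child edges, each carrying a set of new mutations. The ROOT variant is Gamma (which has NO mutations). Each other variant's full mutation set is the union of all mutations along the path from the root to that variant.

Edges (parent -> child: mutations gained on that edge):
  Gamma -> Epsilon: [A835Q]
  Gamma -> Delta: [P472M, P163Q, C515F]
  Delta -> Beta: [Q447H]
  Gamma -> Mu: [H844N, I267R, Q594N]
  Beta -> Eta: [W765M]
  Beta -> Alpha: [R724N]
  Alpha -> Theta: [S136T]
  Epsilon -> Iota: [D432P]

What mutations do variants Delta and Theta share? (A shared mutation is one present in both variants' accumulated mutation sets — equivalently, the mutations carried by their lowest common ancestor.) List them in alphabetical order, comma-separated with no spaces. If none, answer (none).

Accumulating mutations along path to Delta:
  At Gamma: gained [] -> total []
  At Delta: gained ['P472M', 'P163Q', 'C515F'] -> total ['C515F', 'P163Q', 'P472M']
Mutations(Delta) = ['C515F', 'P163Q', 'P472M']
Accumulating mutations along path to Theta:
  At Gamma: gained [] -> total []
  At Delta: gained ['P472M', 'P163Q', 'C515F'] -> total ['C515F', 'P163Q', 'P472M']
  At Beta: gained ['Q447H'] -> total ['C515F', 'P163Q', 'P472M', 'Q447H']
  At Alpha: gained ['R724N'] -> total ['C515F', 'P163Q', 'P472M', 'Q447H', 'R724N']
  At Theta: gained ['S136T'] -> total ['C515F', 'P163Q', 'P472M', 'Q447H', 'R724N', 'S136T']
Mutations(Theta) = ['C515F', 'P163Q', 'P472M', 'Q447H', 'R724N', 'S136T']
Intersection: ['C515F', 'P163Q', 'P472M'] ∩ ['C515F', 'P163Q', 'P472M', 'Q447H', 'R724N', 'S136T'] = ['C515F', 'P163Q', 'P472M']

Answer: C515F,P163Q,P472M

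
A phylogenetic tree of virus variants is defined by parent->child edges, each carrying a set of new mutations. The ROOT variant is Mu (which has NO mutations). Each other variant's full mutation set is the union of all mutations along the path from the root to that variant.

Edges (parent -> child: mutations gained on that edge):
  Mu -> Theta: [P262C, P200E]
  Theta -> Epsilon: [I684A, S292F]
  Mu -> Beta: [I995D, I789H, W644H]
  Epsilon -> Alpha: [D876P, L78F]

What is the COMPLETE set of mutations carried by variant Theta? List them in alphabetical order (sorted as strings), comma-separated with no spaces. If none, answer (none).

Answer: P200E,P262C

Derivation:
At Mu: gained [] -> total []
At Theta: gained ['P262C', 'P200E'] -> total ['P200E', 'P262C']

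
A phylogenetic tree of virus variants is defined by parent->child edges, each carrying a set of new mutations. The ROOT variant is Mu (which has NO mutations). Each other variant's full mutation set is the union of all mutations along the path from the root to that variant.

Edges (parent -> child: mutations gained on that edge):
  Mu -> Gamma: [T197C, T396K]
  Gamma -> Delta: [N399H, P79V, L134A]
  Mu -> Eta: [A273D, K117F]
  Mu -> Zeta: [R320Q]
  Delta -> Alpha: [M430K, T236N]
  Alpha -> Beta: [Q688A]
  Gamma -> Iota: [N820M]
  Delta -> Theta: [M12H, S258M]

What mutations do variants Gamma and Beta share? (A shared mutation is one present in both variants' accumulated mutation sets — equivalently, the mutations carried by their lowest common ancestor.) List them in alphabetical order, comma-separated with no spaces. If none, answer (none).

Answer: T197C,T396K

Derivation:
Accumulating mutations along path to Gamma:
  At Mu: gained [] -> total []
  At Gamma: gained ['T197C', 'T396K'] -> total ['T197C', 'T396K']
Mutations(Gamma) = ['T197C', 'T396K']
Accumulating mutations along path to Beta:
  At Mu: gained [] -> total []
  At Gamma: gained ['T197C', 'T396K'] -> total ['T197C', 'T396K']
  At Delta: gained ['N399H', 'P79V', 'L134A'] -> total ['L134A', 'N399H', 'P79V', 'T197C', 'T396K']
  At Alpha: gained ['M430K', 'T236N'] -> total ['L134A', 'M430K', 'N399H', 'P79V', 'T197C', 'T236N', 'T396K']
  At Beta: gained ['Q688A'] -> total ['L134A', 'M430K', 'N399H', 'P79V', 'Q688A', 'T197C', 'T236N', 'T396K']
Mutations(Beta) = ['L134A', 'M430K', 'N399H', 'P79V', 'Q688A', 'T197C', 'T236N', 'T396K']
Intersection: ['T197C', 'T396K'] ∩ ['L134A', 'M430K', 'N399H', 'P79V', 'Q688A', 'T197C', 'T236N', 'T396K'] = ['T197C', 'T396K']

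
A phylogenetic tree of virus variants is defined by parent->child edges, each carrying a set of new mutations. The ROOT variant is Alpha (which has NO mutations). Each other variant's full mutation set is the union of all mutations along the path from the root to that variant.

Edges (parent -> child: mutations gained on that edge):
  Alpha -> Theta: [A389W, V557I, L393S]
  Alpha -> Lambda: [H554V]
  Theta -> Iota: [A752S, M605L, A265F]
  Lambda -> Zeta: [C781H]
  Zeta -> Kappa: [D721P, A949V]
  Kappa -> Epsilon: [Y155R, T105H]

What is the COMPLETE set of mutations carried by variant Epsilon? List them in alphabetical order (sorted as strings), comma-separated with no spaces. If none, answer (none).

Answer: A949V,C781H,D721P,H554V,T105H,Y155R

Derivation:
At Alpha: gained [] -> total []
At Lambda: gained ['H554V'] -> total ['H554V']
At Zeta: gained ['C781H'] -> total ['C781H', 'H554V']
At Kappa: gained ['D721P', 'A949V'] -> total ['A949V', 'C781H', 'D721P', 'H554V']
At Epsilon: gained ['Y155R', 'T105H'] -> total ['A949V', 'C781H', 'D721P', 'H554V', 'T105H', 'Y155R']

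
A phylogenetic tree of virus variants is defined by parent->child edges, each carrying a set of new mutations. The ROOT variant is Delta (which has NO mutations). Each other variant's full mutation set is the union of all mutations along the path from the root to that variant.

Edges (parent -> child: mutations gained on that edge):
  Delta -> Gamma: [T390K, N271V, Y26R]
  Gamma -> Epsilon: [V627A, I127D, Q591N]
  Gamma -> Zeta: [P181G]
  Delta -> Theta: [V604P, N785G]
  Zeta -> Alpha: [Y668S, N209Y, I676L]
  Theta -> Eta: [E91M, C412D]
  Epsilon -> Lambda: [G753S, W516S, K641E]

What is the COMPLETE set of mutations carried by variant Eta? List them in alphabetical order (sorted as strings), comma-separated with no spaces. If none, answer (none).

At Delta: gained [] -> total []
At Theta: gained ['V604P', 'N785G'] -> total ['N785G', 'V604P']
At Eta: gained ['E91M', 'C412D'] -> total ['C412D', 'E91M', 'N785G', 'V604P']

Answer: C412D,E91M,N785G,V604P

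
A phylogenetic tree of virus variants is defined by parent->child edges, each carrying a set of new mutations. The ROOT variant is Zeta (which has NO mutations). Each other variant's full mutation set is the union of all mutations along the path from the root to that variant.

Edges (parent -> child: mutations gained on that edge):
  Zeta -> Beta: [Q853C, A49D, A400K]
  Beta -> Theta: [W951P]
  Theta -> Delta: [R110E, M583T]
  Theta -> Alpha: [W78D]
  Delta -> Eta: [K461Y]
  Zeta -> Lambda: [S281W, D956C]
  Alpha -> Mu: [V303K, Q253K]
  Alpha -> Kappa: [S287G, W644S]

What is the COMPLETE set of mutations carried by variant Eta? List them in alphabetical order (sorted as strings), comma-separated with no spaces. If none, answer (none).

At Zeta: gained [] -> total []
At Beta: gained ['Q853C', 'A49D', 'A400K'] -> total ['A400K', 'A49D', 'Q853C']
At Theta: gained ['W951P'] -> total ['A400K', 'A49D', 'Q853C', 'W951P']
At Delta: gained ['R110E', 'M583T'] -> total ['A400K', 'A49D', 'M583T', 'Q853C', 'R110E', 'W951P']
At Eta: gained ['K461Y'] -> total ['A400K', 'A49D', 'K461Y', 'M583T', 'Q853C', 'R110E', 'W951P']

Answer: A400K,A49D,K461Y,M583T,Q853C,R110E,W951P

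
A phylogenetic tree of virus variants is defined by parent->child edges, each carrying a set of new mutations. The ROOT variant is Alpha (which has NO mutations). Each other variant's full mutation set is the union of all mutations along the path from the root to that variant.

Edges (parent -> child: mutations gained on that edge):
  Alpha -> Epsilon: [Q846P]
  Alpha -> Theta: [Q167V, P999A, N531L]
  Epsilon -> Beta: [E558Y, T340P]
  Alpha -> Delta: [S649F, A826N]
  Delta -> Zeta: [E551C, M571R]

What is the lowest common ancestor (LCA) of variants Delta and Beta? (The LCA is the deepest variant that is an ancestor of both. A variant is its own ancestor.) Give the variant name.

Path from root to Delta: Alpha -> Delta
  ancestors of Delta: {Alpha, Delta}
Path from root to Beta: Alpha -> Epsilon -> Beta
  ancestors of Beta: {Alpha, Epsilon, Beta}
Common ancestors: {Alpha}
Walk up from Beta: Beta (not in ancestors of Delta), Epsilon (not in ancestors of Delta), Alpha (in ancestors of Delta)
Deepest common ancestor (LCA) = Alpha

Answer: Alpha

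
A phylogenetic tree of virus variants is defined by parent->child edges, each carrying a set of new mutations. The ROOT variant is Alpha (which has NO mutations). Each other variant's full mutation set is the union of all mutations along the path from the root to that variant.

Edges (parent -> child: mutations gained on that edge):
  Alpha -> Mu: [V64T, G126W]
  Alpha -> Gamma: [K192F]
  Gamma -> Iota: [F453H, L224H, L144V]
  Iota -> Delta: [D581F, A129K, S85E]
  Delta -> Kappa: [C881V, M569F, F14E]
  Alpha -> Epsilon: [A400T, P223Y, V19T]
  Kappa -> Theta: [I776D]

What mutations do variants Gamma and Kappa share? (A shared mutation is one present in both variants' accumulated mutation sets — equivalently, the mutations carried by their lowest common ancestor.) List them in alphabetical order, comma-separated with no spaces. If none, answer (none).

Accumulating mutations along path to Gamma:
  At Alpha: gained [] -> total []
  At Gamma: gained ['K192F'] -> total ['K192F']
Mutations(Gamma) = ['K192F']
Accumulating mutations along path to Kappa:
  At Alpha: gained [] -> total []
  At Gamma: gained ['K192F'] -> total ['K192F']
  At Iota: gained ['F453H', 'L224H', 'L144V'] -> total ['F453H', 'K192F', 'L144V', 'L224H']
  At Delta: gained ['D581F', 'A129K', 'S85E'] -> total ['A129K', 'D581F', 'F453H', 'K192F', 'L144V', 'L224H', 'S85E']
  At Kappa: gained ['C881V', 'M569F', 'F14E'] -> total ['A129K', 'C881V', 'D581F', 'F14E', 'F453H', 'K192F', 'L144V', 'L224H', 'M569F', 'S85E']
Mutations(Kappa) = ['A129K', 'C881V', 'D581F', 'F14E', 'F453H', 'K192F', 'L144V', 'L224H', 'M569F', 'S85E']
Intersection: ['K192F'] ∩ ['A129K', 'C881V', 'D581F', 'F14E', 'F453H', 'K192F', 'L144V', 'L224H', 'M569F', 'S85E'] = ['K192F']

Answer: K192F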